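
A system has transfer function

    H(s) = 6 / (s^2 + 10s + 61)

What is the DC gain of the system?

At s = 0 each factor (s + a) contributes a and each (s^2 + bs + c) contributes c.
H(0) = 6·1 / ((61)) = 6/61 = 6/61.

H(0) = 6/61 ≈ 0.09836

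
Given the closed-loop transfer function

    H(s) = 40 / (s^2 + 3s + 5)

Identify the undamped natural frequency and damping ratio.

Compare the denominator to the standard form s^2 + 2ζωₙs + ωₙ².
ωₙ² = 5, so ωₙ = √5 ≈ 2.236 rad/s.
2ζωₙ = 3, so ζ = 3/(2·√5) ≈ 0.6708.
With ζ = 0.6708 the response is underdamped.

ωₙ ≈ 2.236 rad/s, ζ ≈ 0.6708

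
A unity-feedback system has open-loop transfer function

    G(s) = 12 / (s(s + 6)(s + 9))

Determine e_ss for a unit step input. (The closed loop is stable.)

e_ss = 0

G(s) has one pole at the origin.
This is a Type 1 system; for a step input the steady-state error is zero.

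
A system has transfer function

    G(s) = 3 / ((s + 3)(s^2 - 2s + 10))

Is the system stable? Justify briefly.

unstable

The poles can be read from the denominator factors: s = -3, 1 + 3j, 1 - 3j.
Since the pole(s) at s = 1 ± 3j lie in the right half-plane, the system is unstable.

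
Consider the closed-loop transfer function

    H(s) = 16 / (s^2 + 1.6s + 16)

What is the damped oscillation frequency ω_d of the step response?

ω_d ≈ 3.919 rad/s

Comparing s^2 + 1.6s + 16 to s^2 + 2ζωₙs + ωₙ²: ωₙ = 4 rad/s and ζ = 1.6/(2·4) = 0.2.
ζωₙ = 1.6/2 = 0.8, so ω_d = ωₙ√(1−ζ²) = √(ωₙ² − (ζωₙ)²) = √(16 − 0.8²) = √15.36 ≈ 3.919 rad/s.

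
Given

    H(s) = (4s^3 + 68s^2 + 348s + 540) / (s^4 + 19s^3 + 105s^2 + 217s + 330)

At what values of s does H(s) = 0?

Set the numerator to zero: 4s^3 + 68s^2 + 348s + 540 = 0, i.e. 4·(s^3 + 17s^2 + 87s + 135) = 0.
Factoring: (s + 9)(s + 5)(s + 3) = 0.

s = -9, -5, -3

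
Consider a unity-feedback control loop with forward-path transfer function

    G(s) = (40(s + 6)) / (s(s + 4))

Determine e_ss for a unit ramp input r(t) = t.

G(s) has one pole at the origin.
This is a Type 1 system. Kv = lim_{s→0} s·G(s) = 240/4 = 60.
e_ss = 1/Kv = 1/(60) = 1/60 ≈ 0.01667.

e_ss = 0.01667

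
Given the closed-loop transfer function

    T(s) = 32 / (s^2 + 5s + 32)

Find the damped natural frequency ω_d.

Comparing s^2 + 5s + 32 to s^2 + 2ζωₙs + ωₙ²: ωₙ = √32 ≈ 5.657 rad/s and ζ = 5/(2·√32) ≈ 0.4419.
ζωₙ = 5/2 = 2.5, so ω_d = ωₙ√(1−ζ²) = √(ωₙ² − (ζωₙ)²) = √(32 − 2.5²) = √25.75 ≈ 5.074 rad/s.

ω_d ≈ 5.074 rad/s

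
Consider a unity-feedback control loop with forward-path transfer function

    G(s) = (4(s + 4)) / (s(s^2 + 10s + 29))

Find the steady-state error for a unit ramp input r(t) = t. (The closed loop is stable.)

G(s) has one pole at the origin.
This is a Type 1 system. Kv = lim_{s→0} s·G(s) = 16/29.
e_ss = 1/Kv = 1/(16/29) = 29/16 ≈ 1.812.

e_ss = 1.812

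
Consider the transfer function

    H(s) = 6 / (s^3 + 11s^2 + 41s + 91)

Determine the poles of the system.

The poles are the roots of the denominator s^3 + 11s^2 + 41s + 91 = 0.
Trying s = -7: the polynomial evaluates to 0, so (s + 7) is a factor.
Dividing out leaves s^2 + 4s + 13 = 0.
The quadratic formula then gives s = -2 ± 3j.

s = -2 ± 3j, -7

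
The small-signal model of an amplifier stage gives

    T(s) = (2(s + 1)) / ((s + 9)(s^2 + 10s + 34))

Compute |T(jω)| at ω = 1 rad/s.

|T(j1)| ≈ 0.009058

Substitute s = j1: numerator = 2 + j2, denominator = 287 + j123.
|T(j1)| = |2 + j2| / |287 + j123| = 2.8284 / 312.25 ≈ 0.009058.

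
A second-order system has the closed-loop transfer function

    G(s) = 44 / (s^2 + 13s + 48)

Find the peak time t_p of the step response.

Comparing s^2 + 13s + 48 to s^2 + 2ζωₙs + ωₙ²: ωₙ = √48 ≈ 6.928 rad/s and ζ = 13/(2·√48) ≈ 0.9382.
ζωₙ = 13/2 = 6.5, so ω_d = ωₙ√(1−ζ²) = √(ωₙ² − (ζωₙ)²) = √(48 − 6.5²) = √5.75 ≈ 2.398 rad/s.
t_p = π/ω_d = π/2.398 ≈ 1.310 s.

t_p ≈ 1.310 s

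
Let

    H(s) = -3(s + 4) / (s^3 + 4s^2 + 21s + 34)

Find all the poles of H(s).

s = -1 + 4j, -1 - 4j, -2

The poles are the roots of the denominator s^3 + 4s^2 + 21s + 34 = 0.
Trying s = -2: the polynomial evaluates to 0, so (s + 2) is a factor.
Dividing out leaves s^2 + 2s + 17 = 0.
The quadratic formula then gives s = -1 ± 4j.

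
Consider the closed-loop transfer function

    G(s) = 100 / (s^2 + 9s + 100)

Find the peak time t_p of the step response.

Comparing s^2 + 9s + 100 to s^2 + 2ζωₙs + ωₙ²: ωₙ = 10 rad/s and ζ = 9/(2·10) = 0.45.
ζωₙ = 9/2 = 4.5, so ω_d = ωₙ√(1−ζ²) = √(ωₙ² − (ζωₙ)²) = √(100 − 4.5²) = √79.75 ≈ 8.930 rad/s.
t_p = π/ω_d = π/8.930 ≈ 0.3518 s.

t_p ≈ 0.3518 s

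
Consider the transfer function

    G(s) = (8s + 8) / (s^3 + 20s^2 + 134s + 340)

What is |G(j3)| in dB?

Substitute s = j3: numerator = 8 + j24, denominator = 160 + j375.
|G(j3)| = |8 + j24| / |160 + j375| = 25.298 / 407.71 ≈ 0.06205.
In decibels: 20·log₁₀(0.06205) ≈ -24.1 dB.

|G(j3)|_dB ≈ -24.1 dB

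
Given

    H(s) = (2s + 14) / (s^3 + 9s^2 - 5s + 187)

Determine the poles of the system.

The poles are the roots of the denominator s^3 + 9s^2 - 5s + 187 = 0.
Trying s = -11: the polynomial evaluates to 0, so (s + 11) is a factor.
Dividing out leaves s^2 - 2s + 17 = 0.
The quadratic formula then gives s = 1 ± 4j.

s = 1 ± 4j, -11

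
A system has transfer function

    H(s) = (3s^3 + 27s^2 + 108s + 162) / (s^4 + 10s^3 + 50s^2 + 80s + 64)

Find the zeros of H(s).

s = -3, -3 ± 3j

Set the numerator to zero: 3s^3 + 27s^2 + 108s + 162 = 0, i.e. 3·(s^3 + 9s^2 + 36s + 54) = 0.
Factoring: (s + 3)(s^2 + 6s + 18) = 0.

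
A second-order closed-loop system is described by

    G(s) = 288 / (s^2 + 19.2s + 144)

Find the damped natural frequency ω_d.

Comparing s^2 + 19.2s + 144 to s^2 + 2ζωₙs + ωₙ²: ωₙ = 12 rad/s and ζ = 19.2/(2·12) = 0.8.
ζωₙ = 19.2/2 = 9.6, so ω_d = ωₙ√(1−ζ²) = √(ωₙ² − (ζωₙ)²) = √(144 − 9.6²) = √51.84 = 7.200 rad/s.

ω_d = 7.200 rad/s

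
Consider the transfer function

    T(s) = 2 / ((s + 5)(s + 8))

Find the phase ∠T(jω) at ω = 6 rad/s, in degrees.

∠T(j6) ≈ -87.06°

At s = j6: numerator = 2, denominator = 4 + j78.
∠T = ∠num − ∠den = 0° − (87.064°) = -87.06°.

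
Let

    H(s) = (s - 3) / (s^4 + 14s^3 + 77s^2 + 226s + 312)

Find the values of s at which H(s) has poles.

The poles are the roots of the denominator s^4 + 14s^3 + 77s^2 + 226s + 312 = 0.
Trying s = -4: the polynomial evaluates to 0, so (s + 4) is a factor.
Dividing out leaves s^3 + 10s^2 + 37s + 78 = 0.
This factors further as (s^2 + 4s + 13)(s + 6) = 0.

s = -4, -2 ± 3j, -6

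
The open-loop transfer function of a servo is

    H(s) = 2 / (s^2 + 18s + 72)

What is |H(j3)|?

Substitute s = j3: numerator = 2, denominator = 63 + j54.
|H(j3)| = |2| / |63 + j54| = 2 / 82.976 ≈ 0.02410.

|H(j3)| ≈ 0.02410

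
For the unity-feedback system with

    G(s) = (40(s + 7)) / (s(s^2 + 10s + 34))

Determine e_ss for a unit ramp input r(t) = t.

e_ss = 0.1214

G(s) has one pole at the origin.
This is a Type 1 system. Kv = lim_{s→0} s·G(s) = 280/34 = 140/17.
e_ss = 1/Kv = 1/(140/17) = 17/140 ≈ 0.1214.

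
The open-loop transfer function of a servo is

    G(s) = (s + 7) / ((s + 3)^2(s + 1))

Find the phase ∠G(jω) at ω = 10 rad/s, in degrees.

At s = j10: numerator = 7 + j10, denominator = -691 - j850.
∠G = ∠num − ∠den = 55.008° − (-129.11°) = 184.1°, which wraps to -175.9°.

∠G(j10) ≈ -175.9°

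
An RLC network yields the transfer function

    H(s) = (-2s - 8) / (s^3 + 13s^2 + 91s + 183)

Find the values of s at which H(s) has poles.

s = -5 ± 6j, -3

The poles are the roots of the denominator s^3 + 13s^2 + 91s + 183 = 0.
Trying s = -3: the polynomial evaluates to 0, so (s + 3) is a factor.
Dividing out leaves s^2 + 10s + 61 = 0.
The quadratic formula then gives s = -5 ± 6j.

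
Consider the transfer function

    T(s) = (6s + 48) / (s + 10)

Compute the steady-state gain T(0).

T(0) = 24/5 ≈ 4.800

Set s = 0: T(0) = (48) / (10) = 24/5.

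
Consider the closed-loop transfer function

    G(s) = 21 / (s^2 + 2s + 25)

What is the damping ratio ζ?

ζ = 0.2

Compare the denominator to the standard form s^2 + 2ζωₙs + ωₙ².
ωₙ² = 25, so ωₙ = 5 rad/s.
2ζωₙ = 2, so ζ = 2/(2·5) = 0.2.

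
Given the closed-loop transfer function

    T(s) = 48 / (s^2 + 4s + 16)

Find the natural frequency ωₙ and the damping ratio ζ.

Compare the denominator to the standard form s^2 + 2ζωₙs + ωₙ².
ωₙ² = 16, so ωₙ = 4 rad/s.
2ζωₙ = 4, so ζ = 4/(2·4) = 0.5.

ωₙ = 4 rad/s, ζ = 0.5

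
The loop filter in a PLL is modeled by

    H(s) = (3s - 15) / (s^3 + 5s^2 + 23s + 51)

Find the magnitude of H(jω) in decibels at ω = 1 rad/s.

|H(j1)|_dB ≈ -10.5 dB

Substitute s = j1: numerator = -15 + j3, denominator = 46 + j22.
|H(j1)| = |-15 + j3| / |46 + j22| = 15.297 / 50.990 = 0.3000.
In decibels: 20·log₁₀(0.3000) ≈ -10.5 dB.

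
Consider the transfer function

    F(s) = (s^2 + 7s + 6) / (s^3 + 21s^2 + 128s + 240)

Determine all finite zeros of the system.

Set the numerator to zero: s^2 + 7s + 6 = 0.
Factoring: (s + 6)(s + 1) = 0.

s = -6, -1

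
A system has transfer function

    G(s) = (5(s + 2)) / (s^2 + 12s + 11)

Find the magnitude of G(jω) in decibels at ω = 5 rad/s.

Substitute s = j5: numerator = 10 + j25, denominator = -14 + j60.
|G(j5)| = |10 + j25| / |-14 + j60| = 26.926 / 61.612 ≈ 0.4370.
In decibels: 20·log₁₀(0.4370) ≈ -7.19 dB.

|G(j5)|_dB ≈ -7.19 dB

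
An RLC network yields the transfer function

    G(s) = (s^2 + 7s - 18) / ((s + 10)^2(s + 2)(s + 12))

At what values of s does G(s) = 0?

s = -9, 2

Set the numerator to zero: s^2 + 7s - 18 = 0.
Factoring: (s + 9)(s - 2) = 0.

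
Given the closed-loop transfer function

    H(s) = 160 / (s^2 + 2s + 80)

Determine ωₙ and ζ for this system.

ωₙ ≈ 8.944 rad/s, ζ ≈ 0.1118

Compare the denominator to the standard form s^2 + 2ζωₙs + ωₙ².
ωₙ² = 80, so ωₙ = √80 ≈ 8.944 rad/s.
2ζωₙ = 2, so ζ = 2/(2·√80) ≈ 0.1118.
With ζ = 0.1118 the response is underdamped.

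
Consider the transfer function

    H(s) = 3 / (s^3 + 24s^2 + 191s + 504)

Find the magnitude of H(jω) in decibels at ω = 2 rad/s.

Substitute s = j2: numerator = 3, denominator = 408 + j374.
|H(j2)| = |3| / |408 + j374| = 3 / 553.48 ≈ 0.005420.
In decibels: 20·log₁₀(0.005420) ≈ -45.3 dB.

|H(j2)|_dB ≈ -45.3 dB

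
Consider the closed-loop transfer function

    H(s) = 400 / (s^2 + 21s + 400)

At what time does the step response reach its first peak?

Comparing s^2 + 21s + 400 to s^2 + 2ζωₙs + ωₙ²: ωₙ = 20 rad/s and ζ = 21/(2·20) = 0.525.
ζωₙ = 21/2 = 10.5, so ω_d = ωₙ√(1−ζ²) = √(ωₙ² − (ζωₙ)²) = √(400 − 10.5²) = √289.75 ≈ 17.02 rad/s.
t_p = π/ω_d = π/17.02 ≈ 0.1846 s.

t_p ≈ 0.1846 s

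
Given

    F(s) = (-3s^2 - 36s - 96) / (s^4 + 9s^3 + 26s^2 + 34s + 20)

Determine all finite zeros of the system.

Set the numerator to zero: -3s^2 - 36s - 96 = 0, i.e. -3·(s^2 + 12s + 32) = 0.
Factoring: (s + 4)(s + 8) = 0.

s = -4, -8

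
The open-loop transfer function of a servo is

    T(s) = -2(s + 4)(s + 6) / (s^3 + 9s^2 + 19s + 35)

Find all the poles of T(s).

s = -1 + 2j, -1 - 2j, -7

The poles are the roots of the denominator s^3 + 9s^2 + 19s + 35 = 0.
Trying s = -7: the polynomial evaluates to 0, so (s + 7) is a factor.
Dividing out leaves s^2 + 2s + 5 = 0.
The quadratic formula then gives s = -1 ± 2j.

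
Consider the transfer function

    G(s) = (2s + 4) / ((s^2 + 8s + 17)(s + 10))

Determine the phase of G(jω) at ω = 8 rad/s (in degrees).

∠G(j8) ≈ -88.99°

At s = j8: numerator = 4 + j16, denominator = -982 + j264.
∠G = ∠num − ∠den = 75.964° − (164.95°) = -88.99°.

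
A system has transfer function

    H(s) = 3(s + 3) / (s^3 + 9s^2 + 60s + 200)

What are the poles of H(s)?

s = -2 ± 6j, -5

The poles are the roots of the denominator s^3 + 9s^2 + 60s + 200 = 0.
Trying s = -5: the polynomial evaluates to 0, so (s + 5) is a factor.
Dividing out leaves s^2 + 4s + 40 = 0.
The quadratic formula then gives s = -2 ± 6j.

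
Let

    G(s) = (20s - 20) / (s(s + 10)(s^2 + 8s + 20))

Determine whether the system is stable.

marginally stable

The poles can be read from the denominator factors: s = 0, -10, -4 ± 2j.
Since the simple pole(s) at s = 0 lie on the jω-axis with none in the right half-plane, the system is marginally stable.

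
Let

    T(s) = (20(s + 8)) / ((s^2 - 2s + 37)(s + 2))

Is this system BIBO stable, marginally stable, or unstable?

The poles can be read from the denominator factors: s = 1 + 6j, 1 - 6j, -2.
Since the pole(s) at s = 1 ± 6j lie in the right half-plane, the system is unstable.

unstable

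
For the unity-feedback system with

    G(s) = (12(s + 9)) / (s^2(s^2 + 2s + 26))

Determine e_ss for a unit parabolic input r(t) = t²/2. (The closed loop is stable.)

G(s) has 2 poles at the origin.
This is a Type 2 system. Ka = lim_{s→0} s^2·G(s) = 108/26 = 54/13.
e_ss = 1/Ka = 1/(54/13) = 13/54 ≈ 0.2407.

e_ss = 0.2407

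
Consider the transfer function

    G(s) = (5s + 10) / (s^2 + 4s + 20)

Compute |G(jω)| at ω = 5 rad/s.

Substitute s = j5: numerator = 10 + j25, denominator = -5 + j20.
|G(j5)| = |10 + j25| / |-5 + j20| = 26.926 / 20.616 ≈ 1.306.

|G(j5)| ≈ 1.306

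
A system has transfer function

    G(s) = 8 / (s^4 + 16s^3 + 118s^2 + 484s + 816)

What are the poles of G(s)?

s = -3 + 5j, -3 - 5j, -6, -4

The poles are the roots of the denominator s^4 + 16s^3 + 118s^2 + 484s + 816 = 0.
Trying s = -6: the polynomial evaluates to 0, so (s + 6) is a factor.
Dividing out leaves s^3 + 10s^2 + 58s + 136 = 0.
This factors further as (s^2 + 6s + 34)(s + 4) = 0.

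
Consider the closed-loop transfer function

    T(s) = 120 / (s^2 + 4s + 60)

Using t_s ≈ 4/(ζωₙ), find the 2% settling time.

Comparing s^2 + 4s + 60 to s^2 + 2ζωₙs + ωₙ²: ωₙ = √60 ≈ 7.746 rad/s and ζ = 4/(2·√60) ≈ 0.2582.
ζωₙ = 4/2 = 2, so t_s ≈ 4/(ζωₙ) = 4/2 = 2 s.

t_s ≈ 2 s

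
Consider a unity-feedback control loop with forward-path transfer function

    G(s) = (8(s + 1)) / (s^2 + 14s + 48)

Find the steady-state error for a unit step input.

e_ss = 0.8571

G(s) has no poles at the origin.
This is a Type 0 system. Kp = lim_{s→0} G(s) = 8/48 = 1/6.
e_ss = 1/(1 + Kp) = 1/(1 + 1/6) = 6/7 ≈ 0.8571.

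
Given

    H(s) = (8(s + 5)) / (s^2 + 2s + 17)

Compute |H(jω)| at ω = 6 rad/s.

|H(j6)| ≈ 2.780

Substitute s = j6: numerator = 40 + j48, denominator = -19 + j12.
|H(j6)| = |40 + j48| / |-19 + j12| = 62.482 / 22.472 ≈ 2.780.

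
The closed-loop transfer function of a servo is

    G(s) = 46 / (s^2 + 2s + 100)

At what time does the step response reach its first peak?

t_p ≈ 0.3157 s

Comparing s^2 + 2s + 100 to s^2 + 2ζωₙs + ωₙ²: ωₙ = 10 rad/s and ζ = 2/(2·10) = 0.1.
ζωₙ = 2/2 = 1, so ω_d = ωₙ√(1−ζ²) = √(ωₙ² − (ζωₙ)²) = √(100 − 1²) = √99 ≈ 9.950 rad/s.
t_p = π/ω_d = π/9.950 ≈ 0.3157 s.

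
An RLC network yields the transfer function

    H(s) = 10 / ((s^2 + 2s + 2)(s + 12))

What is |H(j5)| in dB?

|H(j5)|_dB ≈ -30.3 dB

Substitute s = j5: numerator = 10, denominator = -326 + j5.
|H(j5)| = |10| / |-326 + j5| = 10 / 326.04 ≈ 0.03067.
In decibels: 20·log₁₀(0.03067) ≈ -30.3 dB.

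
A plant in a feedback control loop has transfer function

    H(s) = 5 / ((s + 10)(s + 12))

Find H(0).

At s = 0 each factor (s + a) contributes a and each (s^2 + bs + c) contributes c.
H(0) = 5·1 / ((10) · (12)) = 5/120 = 1/24.

H(0) = 1/24 ≈ 0.04167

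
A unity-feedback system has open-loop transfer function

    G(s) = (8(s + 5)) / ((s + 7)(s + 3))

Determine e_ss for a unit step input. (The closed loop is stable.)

e_ss = 0.3443

G(s) has no poles at the origin.
This is a Type 0 system. Kp = lim_{s→0} G(s) = 40/21.
e_ss = 1/(1 + Kp) = 1/(1 + 40/21) = 21/61 ≈ 0.3443.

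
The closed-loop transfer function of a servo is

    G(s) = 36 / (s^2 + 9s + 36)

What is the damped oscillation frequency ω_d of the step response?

ω_d ≈ 3.969 rad/s

Comparing s^2 + 9s + 36 to s^2 + 2ζωₙs + ωₙ²: ωₙ = 6 rad/s and ζ = 9/(2·6) = 0.75.
ζωₙ = 9/2 = 4.5, so ω_d = ωₙ√(1−ζ²) = √(ωₙ² − (ζωₙ)²) = √(36 − 4.5²) = √15.75 ≈ 3.969 rad/s.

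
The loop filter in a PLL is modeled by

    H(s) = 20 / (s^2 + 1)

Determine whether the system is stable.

The denominator s^2 + 1 factors as (s^2 + 1), giving poles at s = ±j.
Since the simple pole(s) at s = ±j lie on the jω-axis with none in the right half-plane, the system is marginally stable.

marginally stable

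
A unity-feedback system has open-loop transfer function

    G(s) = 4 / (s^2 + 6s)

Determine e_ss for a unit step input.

e_ss = 0

G(s) has one pole at the origin.
This is a Type 1 system; for a step input the steady-state error is zero.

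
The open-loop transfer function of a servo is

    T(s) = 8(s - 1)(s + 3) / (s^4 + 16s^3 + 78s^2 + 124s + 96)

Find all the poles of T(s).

s = -1 + j, -1 - j, -6, -8

The poles are the roots of the denominator s^4 + 16s^3 + 78s^2 + 124s + 96 = 0.
Trying s = -6: the polynomial evaluates to 0, so (s + 6) is a factor.
Dividing out leaves s^3 + 10s^2 + 18s + 16 = 0.
This factors further as (s^2 + 2s + 2)(s + 8) = 0.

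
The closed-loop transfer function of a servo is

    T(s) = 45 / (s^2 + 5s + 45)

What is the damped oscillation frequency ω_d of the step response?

ω_d ≈ 6.225 rad/s

Comparing s^2 + 5s + 45 to s^2 + 2ζωₙs + ωₙ²: ωₙ = √45 ≈ 6.708 rad/s and ζ = 5/(2·√45) ≈ 0.3727.
ζωₙ = 5/2 = 2.5, so ω_d = ωₙ√(1−ζ²) = √(ωₙ² − (ζωₙ)²) = √(45 − 2.5²) = √38.75 ≈ 6.225 rad/s.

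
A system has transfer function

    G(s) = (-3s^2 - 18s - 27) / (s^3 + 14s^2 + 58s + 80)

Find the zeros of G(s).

s = -3, -3

Set the numerator to zero: -3s^2 - 18s - 27 = 0, i.e. -3·(s^2 + 6s + 9) = 0.
Factoring: (s + 3)^2 = 0.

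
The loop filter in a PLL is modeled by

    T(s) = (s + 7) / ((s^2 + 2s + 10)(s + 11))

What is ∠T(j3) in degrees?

At s = j3: numerator = 7 + j3, denominator = -7 + j69.
∠T = ∠num − ∠den = 23.199° − (95.793°) = -72.59°.

∠T(j3) ≈ -72.59°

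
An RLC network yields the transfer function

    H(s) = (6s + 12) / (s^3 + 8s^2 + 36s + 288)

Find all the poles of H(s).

The poles are the roots of the denominator s^3 + 8s^2 + 36s + 288 = 0.
Trying s = -8: the polynomial evaluates to 0, so (s + 8) is a factor.
Dividing out leaves s^2 + 36 = 0.
The quadratic formula then gives s = 0 ± 6j.

s = ±6j, -8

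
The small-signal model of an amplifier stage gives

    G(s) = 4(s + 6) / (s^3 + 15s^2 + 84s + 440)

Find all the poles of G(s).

The poles are the roots of the denominator s^3 + 15s^2 + 84s + 440 = 0.
Trying s = -11: the polynomial evaluates to 0, so (s + 11) is a factor.
Dividing out leaves s^2 + 4s + 40 = 0.
The quadratic formula then gives s = -2 ± 6j.

s = -2 ± 6j, -11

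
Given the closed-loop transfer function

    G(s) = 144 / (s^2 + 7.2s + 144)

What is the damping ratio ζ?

ζ = 0.3

Compare the denominator to the standard form s^2 + 2ζωₙs + ωₙ².
ωₙ² = 144, so ωₙ = 12 rad/s.
2ζωₙ = 7.2, so ζ = 7.2/(2·12) = 0.3.
With ζ = 0.3 the response is underdamped.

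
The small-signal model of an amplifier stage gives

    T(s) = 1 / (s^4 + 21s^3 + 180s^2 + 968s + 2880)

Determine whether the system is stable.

stable

The denominator s^4 + 21s^3 + 180s^2 + 968s + 2880 factors as (s + 8)(s^2 + 4s + 40)(s + 9), giving poles at s = -8, -2 + 6j, -2 - 6j, -9.
Since all poles lie strictly in the left half-plane, the system is stable.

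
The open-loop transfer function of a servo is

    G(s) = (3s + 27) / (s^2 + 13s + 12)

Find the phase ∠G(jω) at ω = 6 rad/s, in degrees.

At s = j6: numerator = 27 + j18, denominator = -24 + j78.
∠G = ∠num − ∠den = 33.690° − (107.10°) = -73.41°.

∠G(j6) ≈ -73.41°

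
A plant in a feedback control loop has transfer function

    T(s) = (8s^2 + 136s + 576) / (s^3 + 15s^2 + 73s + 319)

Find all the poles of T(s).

s = -2 + 5j, -2 - 5j, -11

The poles are the roots of the denominator s^3 + 15s^2 + 73s + 319 = 0.
Trying s = -11: the polynomial evaluates to 0, so (s + 11) is a factor.
Dividing out leaves s^2 + 4s + 29 = 0.
The quadratic formula then gives s = -2 ± 5j.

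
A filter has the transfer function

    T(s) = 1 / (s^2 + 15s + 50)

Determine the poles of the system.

The poles are the roots of the denominator s^2 + 15s + 50 = 0.
Factoring: (s + 5)(s + 10) = 0, so s = -5 and s = -10.

s = -5, -10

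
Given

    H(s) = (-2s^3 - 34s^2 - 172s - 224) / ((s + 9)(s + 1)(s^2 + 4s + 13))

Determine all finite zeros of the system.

s = -8, -2, -7

Set the numerator to zero: -2s^3 - 34s^2 - 172s - 224 = 0, i.e. -2·(s^3 + 17s^2 + 86s + 112) = 0.
Factoring: (s + 8)(s + 2)(s + 7) = 0.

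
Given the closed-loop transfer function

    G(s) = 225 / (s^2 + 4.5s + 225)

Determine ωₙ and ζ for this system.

ωₙ = 15 rad/s, ζ = 0.15

Compare the denominator to the standard form s^2 + 2ζωₙs + ωₙ².
ωₙ² = 225, so ωₙ = 15 rad/s.
2ζωₙ = 4.5, so ζ = 4.5/(2·15) = 0.15.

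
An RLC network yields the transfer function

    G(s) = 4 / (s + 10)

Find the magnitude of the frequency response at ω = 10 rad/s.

Substitute s = j10: numerator = 4, denominator = 10 + j10.
|G(j10)| = |4| / |10 + j10| = 4 / 14.142 ≈ 0.2828.

|G(j10)| ≈ 0.2828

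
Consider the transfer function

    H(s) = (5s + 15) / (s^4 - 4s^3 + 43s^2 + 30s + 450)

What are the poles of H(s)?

s = 3 ± 6j, -1 ± 3j

The poles are the roots of the denominator s^4 - 4s^3 + 43s^2 + 30s + 450 = 0.
No real roots exist; factor into two real quadratics: (s^2 - 6s + 45)(s^2 + 2s + 10) = 0.
Each quadratic gives a conjugate pair via the quadratic formula.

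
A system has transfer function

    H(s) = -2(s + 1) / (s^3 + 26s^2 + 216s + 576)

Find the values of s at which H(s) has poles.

The poles are the roots of the denominator s^3 + 26s^2 + 216s + 576 = 0.
Trying s = -6: the polynomial evaluates to 0, so (s + 6) is a factor.
Dividing out leaves s^2 + 20s + 96 = 0.
Factoring the quadratic: (s + 8)(s + 12) = 0.

s = -6, -8, -12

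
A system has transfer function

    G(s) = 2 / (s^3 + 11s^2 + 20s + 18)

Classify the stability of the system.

The denominator s^3 + 11s^2 + 20s + 18 factors as (s^2 + 2s + 2)(s + 9), giving poles at s = -1 ± j, -9.
Since all poles lie strictly in the left half-plane, the system is stable.

stable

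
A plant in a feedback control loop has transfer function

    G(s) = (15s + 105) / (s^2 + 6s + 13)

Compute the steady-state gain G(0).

G(0) = 105/13 ≈ 8.077

Set s = 0: G(0) = (105) / (13) = 105/13.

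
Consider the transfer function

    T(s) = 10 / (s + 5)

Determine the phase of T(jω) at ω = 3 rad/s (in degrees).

At s = j3: numerator = 10, denominator = 5 + j3.
∠T = ∠num − ∠den = 0° − (30.964°) = -30.96°.

∠T(j3) ≈ -30.96°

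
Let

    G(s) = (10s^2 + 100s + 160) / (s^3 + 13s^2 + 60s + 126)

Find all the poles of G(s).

The poles are the roots of the denominator s^3 + 13s^2 + 60s + 126 = 0.
Trying s = -7: the polynomial evaluates to 0, so (s + 7) is a factor.
Dividing out leaves s^2 + 6s + 18 = 0.
The quadratic formula then gives s = -3 ± 3j.

s = -7, -3 + 3j, -3 - 3j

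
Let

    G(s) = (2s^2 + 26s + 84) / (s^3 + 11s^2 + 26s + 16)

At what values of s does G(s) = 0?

s = -6, -7

Set the numerator to zero: 2s^2 + 26s + 84 = 0, i.e. 2·(s^2 + 13s + 42) = 0.
Factoring: (s + 6)(s + 7) = 0.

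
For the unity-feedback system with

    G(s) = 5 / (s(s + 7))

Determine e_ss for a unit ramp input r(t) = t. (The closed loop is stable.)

G(s) has one pole at the origin.
This is a Type 1 system. Kv = lim_{s→0} s·G(s) = 5/7.
e_ss = 1/Kv = 1/(5/7) = 7/5 ≈ 1.400.

e_ss = 1.400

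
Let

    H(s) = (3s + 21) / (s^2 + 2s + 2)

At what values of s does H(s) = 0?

Set the numerator to zero: 3s + 21 = 0, i.e. 3·(s + 7) = 0.
So s = -7.

s = -7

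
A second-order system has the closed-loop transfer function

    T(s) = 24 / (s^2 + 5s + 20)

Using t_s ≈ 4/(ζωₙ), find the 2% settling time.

t_s ≈ 1.600 s

Comparing s^2 + 5s + 20 to s^2 + 2ζωₙs + ωₙ²: ωₙ = √20 ≈ 4.472 rad/s and ζ = 5/(2·√20) ≈ 0.5590.
ζωₙ = 5/2 = 2.5, so t_s ≈ 4/(ζωₙ) = 4/2.5 = 1.600 s.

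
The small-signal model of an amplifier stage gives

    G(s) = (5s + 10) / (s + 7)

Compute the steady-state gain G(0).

Set s = 0: G(0) = (10) / (7) = 10/7.

G(0) = 10/7 ≈ 1.429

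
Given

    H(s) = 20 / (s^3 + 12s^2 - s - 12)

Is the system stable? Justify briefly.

The denominator s^3 + 12s^2 - s - 12 factors as (s + 1)(s + 12)(s - 1), giving poles at s = -1, -12, 1.
Since the pole(s) at s = 1 lie in the right half-plane, the system is unstable.

unstable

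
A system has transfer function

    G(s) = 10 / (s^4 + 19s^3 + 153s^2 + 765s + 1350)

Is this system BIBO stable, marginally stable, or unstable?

stable

The denominator s^4 + 19s^3 + 153s^2 + 765s + 1350 factors as (s^2 + 6s + 45)(s + 10)(s + 3), giving poles at s = -3 + 6j, -3 - 6j, -10, -3.
Since all poles lie strictly in the left half-plane, the system is stable.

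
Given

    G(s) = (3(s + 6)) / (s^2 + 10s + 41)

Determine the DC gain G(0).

G(0) = 18/41 ≈ 0.4390

At s = 0 each factor (s + a) contributes a and each (s^2 + bs + c) contributes c.
G(0) = 3·(6) / ((41)) = 18/41 = 18/41.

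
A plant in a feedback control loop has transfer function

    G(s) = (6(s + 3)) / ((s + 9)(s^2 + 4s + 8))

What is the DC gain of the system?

G(0) = 1/4 ≈ 0.2500

At s = 0 each factor (s + a) contributes a and each (s^2 + bs + c) contributes c.
G(0) = 6·(3) / ((9) · (8)) = 18/72 = 1/4.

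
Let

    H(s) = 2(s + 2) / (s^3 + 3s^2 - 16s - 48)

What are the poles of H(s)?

The poles are the roots of the denominator s^3 + 3s^2 - 16s - 48 = 0.
Trying s = -3: the polynomial evaluates to 0, so (s + 3) is a factor.
Dividing out leaves s^2 - 16 = 0.
Factoring the quadratic: (s + 4)(s - 4) = 0.

s = -3, -4, 4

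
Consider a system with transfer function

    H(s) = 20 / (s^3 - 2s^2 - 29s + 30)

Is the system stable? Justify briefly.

The denominator s^3 - 2s^2 - 29s + 30 factors as (s - 6)(s - 1)(s + 5), giving poles at s = 6, 1, -5.
Since the pole(s) at s = 6, 1 lie in the right half-plane, the system is unstable.

unstable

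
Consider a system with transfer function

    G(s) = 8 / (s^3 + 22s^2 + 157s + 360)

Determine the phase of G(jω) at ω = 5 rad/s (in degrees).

∠G(j5) ≈ -106.1°

At s = j5: numerator = 8, denominator = -190 + j660.
∠G = ∠num − ∠den = 0° − (106.06°) = -106.1°.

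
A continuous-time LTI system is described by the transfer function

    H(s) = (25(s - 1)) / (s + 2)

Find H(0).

H(0) = -25/2 ≈ -12.50

Set s = 0: H(0) = (-25) / (2) = -25/2.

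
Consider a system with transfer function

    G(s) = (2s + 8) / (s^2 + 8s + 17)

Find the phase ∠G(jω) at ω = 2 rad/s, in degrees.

∠G(j2) ≈ -24.34°

At s = j2: numerator = 8 + j4, denominator = 13 + j16.
∠G = ∠num − ∠den = 26.565° − (50.906°) = -24.34°.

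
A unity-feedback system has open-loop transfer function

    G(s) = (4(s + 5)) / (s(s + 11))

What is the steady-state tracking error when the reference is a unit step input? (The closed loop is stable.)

G(s) has one pole at the origin.
This is a Type 1 system; for a step input the steady-state error is zero.

e_ss = 0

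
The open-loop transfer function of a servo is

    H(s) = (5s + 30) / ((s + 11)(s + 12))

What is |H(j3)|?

Substitute s = j3: numerator = 30 + j15, denominator = 123 + j69.
|H(j3)| = |30 + j15| / |123 + j69| = 33.541 / 141.03 ≈ 0.2378.

|H(j3)| ≈ 0.2378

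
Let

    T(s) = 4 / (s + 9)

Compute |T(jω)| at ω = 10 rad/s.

|T(j10)| ≈ 0.2973

Substitute s = j10: numerator = 4, denominator = 9 + j10.
|T(j10)| = |4| / |9 + j10| = 4 / 13.454 ≈ 0.2973.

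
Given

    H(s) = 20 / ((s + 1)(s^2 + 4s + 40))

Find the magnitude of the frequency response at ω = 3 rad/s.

Substitute s = j3: numerator = 20, denominator = -5 + j105.
|H(j3)| = |20| / |-5 + j105| = 20 / 105.12 ≈ 0.1903.

|H(j3)| ≈ 0.1903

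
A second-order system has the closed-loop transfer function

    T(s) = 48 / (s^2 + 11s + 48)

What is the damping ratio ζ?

ζ ≈ 0.7939

Compare the denominator to the standard form s^2 + 2ζωₙs + ωₙ².
ωₙ² = 48, so ωₙ = √48 ≈ 6.928 rad/s.
2ζωₙ = 11, so ζ = 11/(2·√48) ≈ 0.7939.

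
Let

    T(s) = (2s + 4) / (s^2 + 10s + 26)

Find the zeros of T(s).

Set the numerator to zero: 2s + 4 = 0, i.e. 2·(s + 2) = 0.
So s = -2.

s = -2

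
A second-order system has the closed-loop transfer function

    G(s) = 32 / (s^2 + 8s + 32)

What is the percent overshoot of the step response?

%OS ≈ 4.32%

Comparing s^2 + 8s + 32 to s^2 + 2ζωₙs + ωₙ²: ωₙ = √32 ≈ 5.657 rad/s and ζ = 8/(2·√32) ≈ 0.7071.
%OS = 100·exp(−πζ/√(1−ζ²)) = 100·exp(−π·0.7071/√(1−0.7071²)) ≈ 4.32%.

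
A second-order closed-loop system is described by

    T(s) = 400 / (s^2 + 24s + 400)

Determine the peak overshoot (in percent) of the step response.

%OS ≈ 9.48%

Comparing s^2 + 24s + 400 to s^2 + 2ζωₙs + ωₙ²: ωₙ = 20 rad/s and ζ = 24/(2·20) = 0.6.
%OS = 100·exp(−πζ/√(1−ζ²)) = 100·exp(−π·0.6/√(1−0.6²)) ≈ 9.48%.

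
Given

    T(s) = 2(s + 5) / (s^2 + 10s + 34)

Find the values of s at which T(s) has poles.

The poles are the roots of the denominator s^2 + 10s + 34 = 0.
Using the quadratic formula: s = (-10 ± √(-36))/2 = -5 ± 3j.

s = -5 + 3j, -5 - 3j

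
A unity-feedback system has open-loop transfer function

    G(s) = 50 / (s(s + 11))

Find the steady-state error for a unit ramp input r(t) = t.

e_ss = 0.2200

G(s) has one pole at the origin.
This is a Type 1 system. Kv = lim_{s→0} s·G(s) = 50/11.
e_ss = 1/Kv = 1/(50/11) = 11/50 ≈ 0.2200.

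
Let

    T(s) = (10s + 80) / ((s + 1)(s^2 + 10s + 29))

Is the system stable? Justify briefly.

The poles can be read from the denominator factors: s = -1, -5 ± 2j.
Since all poles lie strictly in the left half-plane, the system is stable.

stable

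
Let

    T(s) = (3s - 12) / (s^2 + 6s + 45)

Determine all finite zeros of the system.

Set the numerator to zero: 3s - 12 = 0, i.e. 3·(s - 4) = 0.
So s = 4.

s = 4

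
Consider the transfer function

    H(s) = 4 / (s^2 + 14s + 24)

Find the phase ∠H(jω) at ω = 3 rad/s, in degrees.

At s = j3: numerator = 4, denominator = 15 + j42.
∠H = ∠num − ∠den = 0° − (70.346°) = -70.35°.

∠H(j3) ≈ -70.35°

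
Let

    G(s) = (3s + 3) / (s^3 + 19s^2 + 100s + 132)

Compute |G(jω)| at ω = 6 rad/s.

Substitute s = j6: numerator = 3 + j18, denominator = -552 + j384.
|G(j6)| = |3 + j18| / |-552 + j384| = 18.248 / 672.43 ≈ 0.02714.

|G(j6)| ≈ 0.02714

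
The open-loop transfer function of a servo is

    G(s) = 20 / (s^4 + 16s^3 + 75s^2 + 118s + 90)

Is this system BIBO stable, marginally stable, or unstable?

stable

The denominator s^4 + 16s^3 + 75s^2 + 118s + 90 factors as (s^2 + 2s + 2)(s + 5)(s + 9), giving poles at s = -1 ± j, -5, -9.
Since all poles lie strictly in the left half-plane, the system is stable.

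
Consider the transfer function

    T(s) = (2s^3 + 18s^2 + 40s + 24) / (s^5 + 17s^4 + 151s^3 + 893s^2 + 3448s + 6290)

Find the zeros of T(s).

Set the numerator to zero: 2s^3 + 18s^2 + 40s + 24 = 0, i.e. 2·(s^3 + 9s^2 + 20s + 12) = 0.
Factoring: (s + 6)(s + 2)(s + 1) = 0.

s = -6, -2, -1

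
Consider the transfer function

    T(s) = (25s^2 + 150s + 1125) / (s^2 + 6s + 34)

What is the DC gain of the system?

Set s = 0: T(0) = (1125) / (34) = 1125/34.

T(0) = 1125/34 ≈ 33.09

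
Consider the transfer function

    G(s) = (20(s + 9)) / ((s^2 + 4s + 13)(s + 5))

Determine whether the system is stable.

The poles can be read from the denominator factors: s = -2 + 3j, -2 - 3j, -5.
Since all poles lie strictly in the left half-plane, the system is stable.

stable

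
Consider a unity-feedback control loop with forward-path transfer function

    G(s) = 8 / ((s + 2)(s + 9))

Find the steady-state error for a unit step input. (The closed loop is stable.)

e_ss = 0.6923

G(s) has no poles at the origin.
This is a Type 0 system. Kp = lim_{s→0} G(s) = 8/18 = 4/9.
e_ss = 1/(1 + Kp) = 1/(1 + 4/9) = 9/13 ≈ 0.6923.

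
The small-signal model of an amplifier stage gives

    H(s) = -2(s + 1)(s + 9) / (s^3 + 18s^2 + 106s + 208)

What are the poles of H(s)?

s = -5 ± j, -8

The poles are the roots of the denominator s^3 + 18s^2 + 106s + 208 = 0.
Trying s = -8: the polynomial evaluates to 0, so (s + 8) is a factor.
Dividing out leaves s^2 + 10s + 26 = 0.
The quadratic formula then gives s = -5 ± 1j.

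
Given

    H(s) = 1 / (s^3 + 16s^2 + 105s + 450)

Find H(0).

Set s = 0: H(0) = (1) / (450) = 1/450.

H(0) = 1/450 ≈ 0.002222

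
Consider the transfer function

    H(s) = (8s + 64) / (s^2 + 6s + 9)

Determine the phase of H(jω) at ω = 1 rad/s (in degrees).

At s = j1: numerator = 64 + j8, denominator = 8 + j6.
∠H = ∠num − ∠den = 7.1250° − (36.870°) = -29.74°.

∠H(j1) ≈ -29.74°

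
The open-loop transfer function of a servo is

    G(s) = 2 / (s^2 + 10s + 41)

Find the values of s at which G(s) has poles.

s = -5 + 4j, -5 - 4j

The poles are the roots of the denominator s^2 + 10s + 41 = 0.
Using the quadratic formula: s = (-10 ± √(-64))/2 = -5 ± 4j.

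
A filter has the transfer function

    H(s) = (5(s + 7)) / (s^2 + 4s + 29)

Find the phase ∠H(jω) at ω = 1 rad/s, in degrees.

∠H(j1) ≈ 0°

At s = j1: numerator = 35 + j5, denominator = 28 + j4.
∠H = ∠num − ∠den = 8.1301° − (8.1301°) = 0°.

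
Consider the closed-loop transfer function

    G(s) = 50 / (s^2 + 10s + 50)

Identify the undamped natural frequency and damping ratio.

ωₙ ≈ 7.071 rad/s, ζ ≈ 0.7071

Compare the denominator to the standard form s^2 + 2ζωₙs + ωₙ².
ωₙ² = 50, so ωₙ = √50 ≈ 7.071 rad/s.
2ζωₙ = 10, so ζ = 10/(2·√50) ≈ 0.7071.
With ζ = 0.7071 the response is underdamped.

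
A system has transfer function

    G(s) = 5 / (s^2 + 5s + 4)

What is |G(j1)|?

Substitute s = j1: numerator = 5, denominator = 3 + j5.
|G(j1)| = |5| / |3 + j5| = 5 / 5.8310 ≈ 0.8575.

|G(j1)| ≈ 0.8575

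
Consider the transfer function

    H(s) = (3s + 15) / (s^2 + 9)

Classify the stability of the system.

The denominator s^2 + 9 factors as (s^2 + 9), giving poles at s = ±3j.
Since the simple pole(s) at s = 3j, -3j lie on the jω-axis with none in the right half-plane, the system is marginally stable.

marginally stable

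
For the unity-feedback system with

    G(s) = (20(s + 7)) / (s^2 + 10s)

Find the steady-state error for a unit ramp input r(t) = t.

e_ss = 0.07143

G(s) has one pole at the origin.
This is a Type 1 system. Kv = lim_{s→0} s·G(s) = 140/10 = 14.
e_ss = 1/Kv = 1/(14) = 1/14 ≈ 0.07143.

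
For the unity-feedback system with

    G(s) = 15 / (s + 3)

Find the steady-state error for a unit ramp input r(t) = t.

G(s) has no poles at the origin.
This is a Type 0 system; Kv = lim_{s→0} s·G(s) = 0, so the steady-state error for a ramp input is infinite.

e_ss = ∞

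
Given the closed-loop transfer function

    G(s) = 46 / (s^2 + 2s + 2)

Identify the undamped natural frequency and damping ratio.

ωₙ ≈ 1.414 rad/s, ζ ≈ 0.7071

Compare the denominator to the standard form s^2 + 2ζωₙs + ωₙ².
ωₙ² = 2, so ωₙ = √2 ≈ 1.414 rad/s.
2ζωₙ = 2, so ζ = 2/(2·√2) ≈ 0.7071.
With ζ = 0.7071 the response is underdamped.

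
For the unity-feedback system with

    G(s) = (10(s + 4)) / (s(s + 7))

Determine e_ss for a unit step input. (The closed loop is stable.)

G(s) has one pole at the origin.
This is a Type 1 system; for a step input the steady-state error is zero.

e_ss = 0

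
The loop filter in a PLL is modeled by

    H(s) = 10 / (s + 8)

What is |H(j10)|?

|H(j10)| ≈ 0.7809

Substitute s = j10: numerator = 10, denominator = 8 + j10.
|H(j10)| = |10| / |8 + j10| = 10 / 12.806 ≈ 0.7809.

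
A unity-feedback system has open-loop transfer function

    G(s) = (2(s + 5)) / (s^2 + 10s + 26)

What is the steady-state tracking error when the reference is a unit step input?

G(s) has no poles at the origin.
This is a Type 0 system. Kp = lim_{s→0} G(s) = 10/26 = 5/13.
e_ss = 1/(1 + Kp) = 1/(1 + 5/13) = 13/18 ≈ 0.7222.

e_ss = 0.7222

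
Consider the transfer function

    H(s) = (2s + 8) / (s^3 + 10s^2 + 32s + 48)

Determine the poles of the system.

The poles are the roots of the denominator s^3 + 10s^2 + 32s + 48 = 0.
Trying s = -6: the polynomial evaluates to 0, so (s + 6) is a factor.
Dividing out leaves s^2 + 4s + 8 = 0.
The quadratic formula then gives s = -2 ± 2j.

s = -2 + 2j, -2 - 2j, -6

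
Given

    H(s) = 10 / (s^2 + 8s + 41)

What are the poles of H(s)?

s = -4 + 5j, -4 - 5j

The poles are the roots of the denominator s^2 + 8s + 41 = 0.
Using the quadratic formula: s = (-8 ± √(-100))/2 = -4 ± 5j.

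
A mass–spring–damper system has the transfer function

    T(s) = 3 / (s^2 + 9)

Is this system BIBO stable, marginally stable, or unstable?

marginally stable

The denominator s^2 + 9 factors as (s^2 + 9), giving poles at s = ±3j.
Since the simple pole(s) at s = ±3j lie on the jω-axis with none in the right half-plane, the system is marginally stable.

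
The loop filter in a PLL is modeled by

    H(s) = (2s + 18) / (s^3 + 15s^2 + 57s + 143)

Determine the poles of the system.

The poles are the roots of the denominator s^3 + 15s^2 + 57s + 143 = 0.
Trying s = -11: the polynomial evaluates to 0, so (s + 11) is a factor.
Dividing out leaves s^2 + 4s + 13 = 0.
The quadratic formula then gives s = -2 ± 3j.

s = -2 + 3j, -2 - 3j, -11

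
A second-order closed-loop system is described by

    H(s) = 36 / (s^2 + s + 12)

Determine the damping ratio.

ζ ≈ 0.1443

Compare the denominator to the standard form s^2 + 2ζωₙs + ωₙ².
ωₙ² = 12, so ωₙ = √12 ≈ 3.464 rad/s.
2ζωₙ = 1, so ζ = 1/(2·√12) ≈ 0.1443.
With ζ = 0.1443 the response is underdamped.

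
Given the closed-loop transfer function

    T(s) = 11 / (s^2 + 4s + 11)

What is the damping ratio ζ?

Compare the denominator to the standard form s^2 + 2ζωₙs + ωₙ².
ωₙ² = 11, so ωₙ = √11 ≈ 3.317 rad/s.
2ζωₙ = 4, so ζ = 4/(2·√11) ≈ 0.6030.
With ζ = 0.6030 the response is underdamped.

ζ ≈ 0.6030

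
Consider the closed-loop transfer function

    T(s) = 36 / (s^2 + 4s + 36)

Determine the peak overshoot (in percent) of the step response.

%OS ≈ 32.9%

Comparing s^2 + 4s + 36 to s^2 + 2ζωₙs + ωₙ²: ωₙ = 6 rad/s and ζ = 4/(2·6) ≈ 0.3333.
%OS = 100·exp(−πζ/√(1−ζ²)) = 100·exp(−π·0.3333/√(1−0.3333²)) ≈ 32.9%.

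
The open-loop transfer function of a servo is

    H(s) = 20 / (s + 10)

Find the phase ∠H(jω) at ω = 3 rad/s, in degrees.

At s = j3: numerator = 20, denominator = 10 + j3.
∠H = ∠num − ∠den = 0° − (16.699°) = -16.70°.

∠H(j3) ≈ -16.70°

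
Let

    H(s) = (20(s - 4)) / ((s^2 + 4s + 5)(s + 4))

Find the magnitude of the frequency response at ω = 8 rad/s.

Substitute s = j8: numerator = -80 + j160, denominator = -492 - j344.
|H(j8)| = |-80 + j160| / |-492 - j344| = 178.89 / 600.33 ≈ 0.2980.

|H(j8)| ≈ 0.2980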